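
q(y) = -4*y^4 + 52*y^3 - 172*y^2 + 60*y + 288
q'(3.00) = 0.00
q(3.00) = 0.00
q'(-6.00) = 11196.00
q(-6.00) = -22680.00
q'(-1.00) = 576.00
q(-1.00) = 0.00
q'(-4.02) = 5003.34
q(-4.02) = -7155.59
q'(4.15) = 175.54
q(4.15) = 104.89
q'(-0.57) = 309.73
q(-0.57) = 187.86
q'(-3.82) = 4542.38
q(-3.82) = -6201.48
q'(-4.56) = 6389.54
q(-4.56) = -10222.17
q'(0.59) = -91.94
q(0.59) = 273.72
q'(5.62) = 213.82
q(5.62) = 432.61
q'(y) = -16*y^3 + 156*y^2 - 344*y + 60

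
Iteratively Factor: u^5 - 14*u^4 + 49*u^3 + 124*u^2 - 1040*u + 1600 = (u - 5)*(u^4 - 9*u^3 + 4*u^2 + 144*u - 320) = (u - 5)*(u + 4)*(u^3 - 13*u^2 + 56*u - 80) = (u - 5)*(u - 4)*(u + 4)*(u^2 - 9*u + 20) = (u - 5)*(u - 4)^2*(u + 4)*(u - 5)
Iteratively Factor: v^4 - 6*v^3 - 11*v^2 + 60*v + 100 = (v - 5)*(v^3 - v^2 - 16*v - 20) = (v - 5)^2*(v^2 + 4*v + 4) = (v - 5)^2*(v + 2)*(v + 2)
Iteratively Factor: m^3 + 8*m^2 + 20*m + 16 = (m + 2)*(m^2 + 6*m + 8) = (m + 2)*(m + 4)*(m + 2)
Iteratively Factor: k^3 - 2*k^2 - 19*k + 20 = (k - 5)*(k^2 + 3*k - 4) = (k - 5)*(k - 1)*(k + 4)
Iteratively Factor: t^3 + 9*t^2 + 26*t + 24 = (t + 4)*(t^2 + 5*t + 6) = (t + 3)*(t + 4)*(t + 2)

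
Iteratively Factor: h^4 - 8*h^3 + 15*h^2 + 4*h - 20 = (h - 5)*(h^3 - 3*h^2 + 4) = (h - 5)*(h - 2)*(h^2 - h - 2) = (h - 5)*(h - 2)*(h + 1)*(h - 2)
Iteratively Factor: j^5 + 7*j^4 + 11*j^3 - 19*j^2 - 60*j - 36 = (j + 3)*(j^4 + 4*j^3 - j^2 - 16*j - 12) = (j + 2)*(j + 3)*(j^3 + 2*j^2 - 5*j - 6) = (j + 2)*(j + 3)^2*(j^2 - j - 2) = (j + 1)*(j + 2)*(j + 3)^2*(j - 2)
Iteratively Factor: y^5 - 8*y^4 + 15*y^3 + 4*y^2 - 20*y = (y)*(y^4 - 8*y^3 + 15*y^2 + 4*y - 20) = y*(y - 5)*(y^3 - 3*y^2 + 4) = y*(y - 5)*(y - 2)*(y^2 - y - 2) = y*(y - 5)*(y - 2)*(y + 1)*(y - 2)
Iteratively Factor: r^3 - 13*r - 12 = (r - 4)*(r^2 + 4*r + 3) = (r - 4)*(r + 1)*(r + 3)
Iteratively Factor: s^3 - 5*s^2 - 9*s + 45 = (s - 3)*(s^2 - 2*s - 15) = (s - 5)*(s - 3)*(s + 3)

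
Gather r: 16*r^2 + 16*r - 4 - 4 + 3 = 16*r^2 + 16*r - 5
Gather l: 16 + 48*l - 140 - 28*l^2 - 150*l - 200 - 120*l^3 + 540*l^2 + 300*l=-120*l^3 + 512*l^2 + 198*l - 324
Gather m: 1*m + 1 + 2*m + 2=3*m + 3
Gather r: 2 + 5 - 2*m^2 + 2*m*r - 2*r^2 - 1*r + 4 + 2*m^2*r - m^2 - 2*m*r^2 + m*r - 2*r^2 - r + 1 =-3*m^2 + r^2*(-2*m - 4) + r*(2*m^2 + 3*m - 2) + 12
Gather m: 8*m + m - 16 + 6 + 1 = 9*m - 9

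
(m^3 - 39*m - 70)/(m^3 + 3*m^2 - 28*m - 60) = (m^2 - 2*m - 35)/(m^2 + m - 30)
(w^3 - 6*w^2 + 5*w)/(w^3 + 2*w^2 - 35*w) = (w - 1)/(w + 7)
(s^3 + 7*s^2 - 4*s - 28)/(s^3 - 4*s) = (s + 7)/s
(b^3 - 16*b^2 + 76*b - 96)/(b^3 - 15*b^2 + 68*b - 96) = (b^2 - 8*b + 12)/(b^2 - 7*b + 12)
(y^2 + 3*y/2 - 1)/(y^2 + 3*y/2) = (2*y^2 + 3*y - 2)/(y*(2*y + 3))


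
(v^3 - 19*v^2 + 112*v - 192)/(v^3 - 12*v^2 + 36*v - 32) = (v^2 - 11*v + 24)/(v^2 - 4*v + 4)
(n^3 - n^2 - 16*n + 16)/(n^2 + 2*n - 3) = (n^2 - 16)/(n + 3)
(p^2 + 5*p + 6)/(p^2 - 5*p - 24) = (p + 2)/(p - 8)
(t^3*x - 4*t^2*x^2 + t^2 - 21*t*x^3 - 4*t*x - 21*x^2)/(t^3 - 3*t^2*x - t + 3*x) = (t^3*x - 4*t^2*x^2 + t^2 - 21*t*x^3 - 4*t*x - 21*x^2)/(t^3 - 3*t^2*x - t + 3*x)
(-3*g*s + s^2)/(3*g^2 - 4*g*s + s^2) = s/(-g + s)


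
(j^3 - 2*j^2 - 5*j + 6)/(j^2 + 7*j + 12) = (j^3 - 2*j^2 - 5*j + 6)/(j^2 + 7*j + 12)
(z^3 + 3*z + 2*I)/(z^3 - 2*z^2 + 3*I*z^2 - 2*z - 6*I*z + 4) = (z^2 - I*z + 2)/(z^2 + 2*z*(-1 + I) - 4*I)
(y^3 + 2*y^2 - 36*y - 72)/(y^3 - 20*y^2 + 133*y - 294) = (y^2 + 8*y + 12)/(y^2 - 14*y + 49)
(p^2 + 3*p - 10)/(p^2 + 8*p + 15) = (p - 2)/(p + 3)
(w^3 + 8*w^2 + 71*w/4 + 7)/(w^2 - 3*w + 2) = (w^3 + 8*w^2 + 71*w/4 + 7)/(w^2 - 3*w + 2)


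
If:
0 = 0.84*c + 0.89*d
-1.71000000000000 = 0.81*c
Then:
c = -2.11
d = 1.99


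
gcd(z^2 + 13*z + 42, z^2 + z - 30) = z + 6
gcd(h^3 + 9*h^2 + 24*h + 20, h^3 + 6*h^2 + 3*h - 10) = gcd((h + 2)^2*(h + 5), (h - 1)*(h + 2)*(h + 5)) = h^2 + 7*h + 10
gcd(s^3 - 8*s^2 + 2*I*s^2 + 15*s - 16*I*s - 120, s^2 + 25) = s + 5*I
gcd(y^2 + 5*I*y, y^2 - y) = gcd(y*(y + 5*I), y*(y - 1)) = y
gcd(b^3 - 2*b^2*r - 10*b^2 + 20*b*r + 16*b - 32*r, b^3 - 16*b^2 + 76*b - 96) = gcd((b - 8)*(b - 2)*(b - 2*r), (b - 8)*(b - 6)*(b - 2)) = b^2 - 10*b + 16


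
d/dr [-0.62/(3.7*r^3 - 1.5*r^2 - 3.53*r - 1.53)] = (6.882*r^2 - 1.86*r - 2.1886)/(-3.7*r^3 + 1.5*r^2 + 3.53*r + 1.53)^2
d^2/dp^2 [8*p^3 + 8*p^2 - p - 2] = 48*p + 16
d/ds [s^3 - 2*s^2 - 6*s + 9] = 3*s^2 - 4*s - 6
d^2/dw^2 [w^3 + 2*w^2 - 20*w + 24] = 6*w + 4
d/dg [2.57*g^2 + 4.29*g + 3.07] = 5.14*g + 4.29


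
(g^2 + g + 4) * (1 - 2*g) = -2*g^3 - g^2 - 7*g + 4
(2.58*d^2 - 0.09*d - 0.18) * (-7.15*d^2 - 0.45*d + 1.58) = -18.447*d^4 - 0.5175*d^3 + 5.4039*d^2 - 0.0612*d - 0.2844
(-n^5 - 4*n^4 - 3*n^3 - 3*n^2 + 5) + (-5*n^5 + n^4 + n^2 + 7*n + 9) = -6*n^5 - 3*n^4 - 3*n^3 - 2*n^2 + 7*n + 14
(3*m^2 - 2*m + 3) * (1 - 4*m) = -12*m^3 + 11*m^2 - 14*m + 3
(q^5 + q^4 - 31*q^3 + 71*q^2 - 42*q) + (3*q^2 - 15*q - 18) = q^5 + q^4 - 31*q^3 + 74*q^2 - 57*q - 18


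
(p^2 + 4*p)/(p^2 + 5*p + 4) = p/(p + 1)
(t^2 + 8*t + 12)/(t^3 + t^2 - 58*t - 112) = (t + 6)/(t^2 - t - 56)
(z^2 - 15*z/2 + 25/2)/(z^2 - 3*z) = (2*z^2 - 15*z + 25)/(2*z*(z - 3))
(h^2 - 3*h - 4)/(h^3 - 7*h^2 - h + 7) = (h - 4)/(h^2 - 8*h + 7)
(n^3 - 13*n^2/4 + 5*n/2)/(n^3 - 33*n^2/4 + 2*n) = (4*n^2 - 13*n + 10)/(4*n^2 - 33*n + 8)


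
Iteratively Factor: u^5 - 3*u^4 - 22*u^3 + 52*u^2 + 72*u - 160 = (u - 2)*(u^4 - u^3 - 24*u^2 + 4*u + 80) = (u - 5)*(u - 2)*(u^3 + 4*u^2 - 4*u - 16) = (u - 5)*(u - 2)*(u + 2)*(u^2 + 2*u - 8) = (u - 5)*(u - 2)^2*(u + 2)*(u + 4)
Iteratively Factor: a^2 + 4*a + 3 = (a + 3)*(a + 1)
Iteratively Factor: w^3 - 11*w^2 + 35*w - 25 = (w - 1)*(w^2 - 10*w + 25) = (w - 5)*(w - 1)*(w - 5)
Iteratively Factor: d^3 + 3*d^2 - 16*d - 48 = (d + 4)*(d^2 - d - 12) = (d - 4)*(d + 4)*(d + 3)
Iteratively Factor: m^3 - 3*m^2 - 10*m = (m - 5)*(m^2 + 2*m) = (m - 5)*(m + 2)*(m)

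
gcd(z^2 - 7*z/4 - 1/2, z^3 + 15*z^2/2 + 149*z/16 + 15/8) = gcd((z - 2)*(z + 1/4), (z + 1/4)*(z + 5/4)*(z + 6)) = z + 1/4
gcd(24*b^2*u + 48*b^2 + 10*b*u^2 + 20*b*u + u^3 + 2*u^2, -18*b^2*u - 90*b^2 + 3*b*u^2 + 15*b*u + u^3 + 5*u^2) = 6*b + u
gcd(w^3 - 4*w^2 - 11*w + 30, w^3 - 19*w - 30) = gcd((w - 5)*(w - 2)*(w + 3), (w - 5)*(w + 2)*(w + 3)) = w^2 - 2*w - 15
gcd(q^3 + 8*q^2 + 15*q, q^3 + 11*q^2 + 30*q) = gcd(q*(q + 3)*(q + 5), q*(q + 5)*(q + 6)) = q^2 + 5*q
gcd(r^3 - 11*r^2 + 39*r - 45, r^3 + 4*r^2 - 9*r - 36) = r - 3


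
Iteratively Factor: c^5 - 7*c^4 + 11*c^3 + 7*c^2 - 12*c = (c)*(c^4 - 7*c^3 + 11*c^2 + 7*c - 12) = c*(c + 1)*(c^3 - 8*c^2 + 19*c - 12) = c*(c - 1)*(c + 1)*(c^2 - 7*c + 12) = c*(c - 3)*(c - 1)*(c + 1)*(c - 4)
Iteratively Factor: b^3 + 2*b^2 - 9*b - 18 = (b + 3)*(b^2 - b - 6) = (b + 2)*(b + 3)*(b - 3)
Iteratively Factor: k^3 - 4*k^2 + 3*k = (k - 1)*(k^2 - 3*k) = k*(k - 1)*(k - 3)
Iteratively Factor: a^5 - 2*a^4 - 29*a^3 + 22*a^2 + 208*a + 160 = (a + 1)*(a^4 - 3*a^3 - 26*a^2 + 48*a + 160) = (a + 1)*(a + 2)*(a^3 - 5*a^2 - 16*a + 80) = (a - 4)*(a + 1)*(a + 2)*(a^2 - a - 20) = (a - 5)*(a - 4)*(a + 1)*(a + 2)*(a + 4)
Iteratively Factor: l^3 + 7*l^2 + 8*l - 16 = (l - 1)*(l^2 + 8*l + 16) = (l - 1)*(l + 4)*(l + 4)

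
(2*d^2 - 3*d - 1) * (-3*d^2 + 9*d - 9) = -6*d^4 + 27*d^3 - 42*d^2 + 18*d + 9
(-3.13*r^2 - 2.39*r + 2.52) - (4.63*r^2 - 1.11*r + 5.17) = -7.76*r^2 - 1.28*r - 2.65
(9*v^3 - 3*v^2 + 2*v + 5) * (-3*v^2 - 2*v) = -27*v^5 - 9*v^4 - 19*v^2 - 10*v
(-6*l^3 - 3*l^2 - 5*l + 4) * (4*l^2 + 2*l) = -24*l^5 - 24*l^4 - 26*l^3 + 6*l^2 + 8*l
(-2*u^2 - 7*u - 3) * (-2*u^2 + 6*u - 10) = 4*u^4 + 2*u^3 - 16*u^2 + 52*u + 30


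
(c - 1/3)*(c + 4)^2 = c^3 + 23*c^2/3 + 40*c/3 - 16/3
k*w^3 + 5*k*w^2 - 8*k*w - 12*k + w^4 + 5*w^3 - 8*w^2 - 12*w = (k + w)*(w - 2)*(w + 1)*(w + 6)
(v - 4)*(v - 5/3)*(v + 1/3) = v^3 - 16*v^2/3 + 43*v/9 + 20/9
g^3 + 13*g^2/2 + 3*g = g*(g + 1/2)*(g + 6)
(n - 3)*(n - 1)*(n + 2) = n^3 - 2*n^2 - 5*n + 6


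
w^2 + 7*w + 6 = (w + 1)*(w + 6)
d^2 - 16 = (d - 4)*(d + 4)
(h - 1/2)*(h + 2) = h^2 + 3*h/2 - 1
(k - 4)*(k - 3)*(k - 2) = k^3 - 9*k^2 + 26*k - 24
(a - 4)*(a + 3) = a^2 - a - 12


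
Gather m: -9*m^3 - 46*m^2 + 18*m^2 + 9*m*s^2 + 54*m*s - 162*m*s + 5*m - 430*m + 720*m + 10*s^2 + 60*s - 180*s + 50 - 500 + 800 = -9*m^3 - 28*m^2 + m*(9*s^2 - 108*s + 295) + 10*s^2 - 120*s + 350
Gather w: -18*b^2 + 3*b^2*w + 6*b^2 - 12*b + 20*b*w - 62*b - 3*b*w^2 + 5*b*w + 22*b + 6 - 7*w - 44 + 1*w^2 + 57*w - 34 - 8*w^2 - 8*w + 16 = -12*b^2 - 52*b + w^2*(-3*b - 7) + w*(3*b^2 + 25*b + 42) - 56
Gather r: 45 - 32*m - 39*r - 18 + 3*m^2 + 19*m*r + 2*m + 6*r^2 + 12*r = 3*m^2 - 30*m + 6*r^2 + r*(19*m - 27) + 27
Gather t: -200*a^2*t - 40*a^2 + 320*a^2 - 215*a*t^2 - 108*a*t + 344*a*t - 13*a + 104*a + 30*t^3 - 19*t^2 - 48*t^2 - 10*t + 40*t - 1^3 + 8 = 280*a^2 + 91*a + 30*t^3 + t^2*(-215*a - 67) + t*(-200*a^2 + 236*a + 30) + 7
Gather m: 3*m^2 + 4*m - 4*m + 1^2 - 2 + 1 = 3*m^2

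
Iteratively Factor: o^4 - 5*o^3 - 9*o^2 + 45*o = (o + 3)*(o^3 - 8*o^2 + 15*o) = (o - 5)*(o + 3)*(o^2 - 3*o) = o*(o - 5)*(o + 3)*(o - 3)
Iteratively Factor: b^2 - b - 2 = (b + 1)*(b - 2)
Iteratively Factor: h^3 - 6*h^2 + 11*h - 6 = (h - 1)*(h^2 - 5*h + 6) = (h - 3)*(h - 1)*(h - 2)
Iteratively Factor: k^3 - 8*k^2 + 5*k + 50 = (k - 5)*(k^2 - 3*k - 10) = (k - 5)^2*(k + 2)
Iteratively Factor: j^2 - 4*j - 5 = (j - 5)*(j + 1)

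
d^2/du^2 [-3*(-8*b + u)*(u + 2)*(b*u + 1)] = 48*b^2 - 18*b*u - 12*b - 6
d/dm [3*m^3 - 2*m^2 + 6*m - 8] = 9*m^2 - 4*m + 6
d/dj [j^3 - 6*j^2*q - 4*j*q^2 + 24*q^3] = 3*j^2 - 12*j*q - 4*q^2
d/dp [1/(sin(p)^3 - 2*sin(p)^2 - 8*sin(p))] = (-3*cos(p) + 4/tan(p) + 8*cos(p)/sin(p)^2)/((sin(p) - 4)^2*(sin(p) + 2)^2)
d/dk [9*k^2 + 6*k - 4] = 18*k + 6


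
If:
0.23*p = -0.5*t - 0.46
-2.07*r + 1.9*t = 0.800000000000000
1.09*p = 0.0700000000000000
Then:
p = 0.06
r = -1.26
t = -0.95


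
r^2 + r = r*(r + 1)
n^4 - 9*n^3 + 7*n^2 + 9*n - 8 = (n - 8)*(n - 1)^2*(n + 1)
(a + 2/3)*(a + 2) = a^2 + 8*a/3 + 4/3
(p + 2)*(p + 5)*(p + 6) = p^3 + 13*p^2 + 52*p + 60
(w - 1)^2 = w^2 - 2*w + 1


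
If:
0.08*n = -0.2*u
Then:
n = -2.5*u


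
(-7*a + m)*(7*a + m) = -49*a^2 + m^2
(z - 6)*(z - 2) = z^2 - 8*z + 12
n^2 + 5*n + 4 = (n + 1)*(n + 4)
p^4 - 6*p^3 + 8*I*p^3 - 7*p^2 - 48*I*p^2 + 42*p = p*(p - 6)*(p + I)*(p + 7*I)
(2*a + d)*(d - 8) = 2*a*d - 16*a + d^2 - 8*d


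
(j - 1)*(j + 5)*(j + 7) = j^3 + 11*j^2 + 23*j - 35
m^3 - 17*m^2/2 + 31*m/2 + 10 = (m - 5)*(m - 4)*(m + 1/2)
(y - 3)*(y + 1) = y^2 - 2*y - 3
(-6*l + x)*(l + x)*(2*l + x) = -12*l^3 - 16*l^2*x - 3*l*x^2 + x^3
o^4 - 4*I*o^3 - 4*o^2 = o^2*(o - 2*I)^2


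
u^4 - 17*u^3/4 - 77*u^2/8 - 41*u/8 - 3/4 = (u - 6)*(u + 1/4)*(u + 1/2)*(u + 1)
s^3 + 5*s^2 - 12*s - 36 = (s - 3)*(s + 2)*(s + 6)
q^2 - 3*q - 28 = (q - 7)*(q + 4)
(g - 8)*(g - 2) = g^2 - 10*g + 16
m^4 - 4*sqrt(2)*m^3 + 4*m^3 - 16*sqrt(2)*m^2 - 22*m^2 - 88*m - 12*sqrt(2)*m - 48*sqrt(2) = (m + 4)*(m - 6*sqrt(2))*(m + sqrt(2))^2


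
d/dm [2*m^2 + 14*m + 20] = 4*m + 14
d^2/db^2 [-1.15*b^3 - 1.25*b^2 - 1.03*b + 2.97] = -6.9*b - 2.5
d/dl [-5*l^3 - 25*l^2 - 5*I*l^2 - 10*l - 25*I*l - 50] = -15*l^2 - 10*l*(5 + I) - 10 - 25*I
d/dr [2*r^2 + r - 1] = 4*r + 1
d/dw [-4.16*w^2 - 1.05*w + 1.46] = -8.32*w - 1.05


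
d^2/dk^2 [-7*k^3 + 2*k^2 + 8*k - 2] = 4 - 42*k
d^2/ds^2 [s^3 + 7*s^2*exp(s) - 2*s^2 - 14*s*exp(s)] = 7*s^2*exp(s) + 14*s*exp(s) + 6*s - 14*exp(s) - 4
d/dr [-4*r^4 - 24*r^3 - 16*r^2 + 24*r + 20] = -16*r^3 - 72*r^2 - 32*r + 24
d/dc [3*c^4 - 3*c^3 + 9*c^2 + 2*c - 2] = 12*c^3 - 9*c^2 + 18*c + 2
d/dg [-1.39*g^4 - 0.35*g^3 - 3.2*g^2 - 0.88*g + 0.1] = -5.56*g^3 - 1.05*g^2 - 6.4*g - 0.88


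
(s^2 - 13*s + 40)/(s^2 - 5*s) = (s - 8)/s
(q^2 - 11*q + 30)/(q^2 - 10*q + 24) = (q - 5)/(q - 4)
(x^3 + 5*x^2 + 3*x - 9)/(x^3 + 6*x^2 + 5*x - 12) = (x + 3)/(x + 4)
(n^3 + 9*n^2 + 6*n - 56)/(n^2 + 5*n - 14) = n + 4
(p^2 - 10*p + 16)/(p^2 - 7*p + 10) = (p - 8)/(p - 5)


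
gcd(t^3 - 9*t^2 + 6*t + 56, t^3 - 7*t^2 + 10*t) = 1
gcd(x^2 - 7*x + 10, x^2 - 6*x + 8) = x - 2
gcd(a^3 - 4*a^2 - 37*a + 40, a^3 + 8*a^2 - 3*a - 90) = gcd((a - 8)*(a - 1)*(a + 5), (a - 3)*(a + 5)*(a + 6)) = a + 5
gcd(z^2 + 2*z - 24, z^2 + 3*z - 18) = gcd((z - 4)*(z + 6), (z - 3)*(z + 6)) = z + 6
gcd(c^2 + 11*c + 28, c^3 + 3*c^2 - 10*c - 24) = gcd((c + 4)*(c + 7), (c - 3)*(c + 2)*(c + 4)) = c + 4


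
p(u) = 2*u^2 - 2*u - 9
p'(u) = 4*u - 2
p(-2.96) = 14.44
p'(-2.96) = -13.84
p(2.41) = -2.20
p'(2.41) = 7.64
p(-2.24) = 5.52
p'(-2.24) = -10.96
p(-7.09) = 105.72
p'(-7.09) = -30.36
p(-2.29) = 6.07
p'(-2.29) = -11.16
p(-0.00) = -9.00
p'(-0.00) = -2.00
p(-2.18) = 4.86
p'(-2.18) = -10.72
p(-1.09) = -4.44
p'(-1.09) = -6.36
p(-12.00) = 303.00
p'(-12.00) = -50.00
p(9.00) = 135.00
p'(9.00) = 34.00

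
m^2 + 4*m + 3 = (m + 1)*(m + 3)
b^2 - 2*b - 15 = (b - 5)*(b + 3)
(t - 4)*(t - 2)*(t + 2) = t^3 - 4*t^2 - 4*t + 16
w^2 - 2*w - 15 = (w - 5)*(w + 3)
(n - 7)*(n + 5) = n^2 - 2*n - 35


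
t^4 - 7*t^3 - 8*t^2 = t^2*(t - 8)*(t + 1)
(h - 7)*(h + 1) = h^2 - 6*h - 7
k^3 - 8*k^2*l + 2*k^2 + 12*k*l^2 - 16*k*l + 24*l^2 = (k + 2)*(k - 6*l)*(k - 2*l)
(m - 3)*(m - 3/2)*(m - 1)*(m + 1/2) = m^4 - 5*m^3 + 25*m^2/4 - 9/4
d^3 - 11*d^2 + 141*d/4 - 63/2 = (d - 6)*(d - 7/2)*(d - 3/2)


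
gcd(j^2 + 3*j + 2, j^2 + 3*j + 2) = j^2 + 3*j + 2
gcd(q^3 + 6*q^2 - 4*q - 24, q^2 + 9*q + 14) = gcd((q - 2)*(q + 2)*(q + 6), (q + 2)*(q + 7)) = q + 2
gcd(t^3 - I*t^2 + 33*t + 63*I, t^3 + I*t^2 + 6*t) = t + 3*I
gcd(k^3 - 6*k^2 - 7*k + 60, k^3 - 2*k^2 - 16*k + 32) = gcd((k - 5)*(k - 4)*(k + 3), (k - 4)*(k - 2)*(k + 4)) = k - 4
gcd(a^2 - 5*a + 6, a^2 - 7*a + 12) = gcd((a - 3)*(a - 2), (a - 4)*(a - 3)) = a - 3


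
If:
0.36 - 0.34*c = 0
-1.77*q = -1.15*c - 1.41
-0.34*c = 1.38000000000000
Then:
No Solution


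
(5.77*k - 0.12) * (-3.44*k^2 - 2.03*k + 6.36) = -19.8488*k^3 - 11.3003*k^2 + 36.9408*k - 0.7632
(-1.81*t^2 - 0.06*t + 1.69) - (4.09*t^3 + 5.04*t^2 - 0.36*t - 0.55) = -4.09*t^3 - 6.85*t^2 + 0.3*t + 2.24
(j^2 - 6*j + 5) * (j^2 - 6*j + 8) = j^4 - 12*j^3 + 49*j^2 - 78*j + 40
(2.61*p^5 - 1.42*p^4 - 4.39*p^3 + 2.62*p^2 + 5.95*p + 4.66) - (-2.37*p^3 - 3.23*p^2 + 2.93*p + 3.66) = 2.61*p^5 - 1.42*p^4 - 2.02*p^3 + 5.85*p^2 + 3.02*p + 1.0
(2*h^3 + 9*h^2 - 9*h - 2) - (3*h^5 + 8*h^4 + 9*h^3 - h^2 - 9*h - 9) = -3*h^5 - 8*h^4 - 7*h^3 + 10*h^2 + 7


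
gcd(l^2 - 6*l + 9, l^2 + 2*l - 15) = l - 3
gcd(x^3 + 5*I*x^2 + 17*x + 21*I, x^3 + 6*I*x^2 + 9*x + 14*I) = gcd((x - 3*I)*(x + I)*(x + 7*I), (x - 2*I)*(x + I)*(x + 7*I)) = x^2 + 8*I*x - 7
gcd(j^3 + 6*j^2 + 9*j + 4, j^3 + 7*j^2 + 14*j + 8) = j^2 + 5*j + 4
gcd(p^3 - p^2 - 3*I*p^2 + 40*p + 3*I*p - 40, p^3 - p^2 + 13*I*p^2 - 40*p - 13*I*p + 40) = p^2 + p*(-1 + 5*I) - 5*I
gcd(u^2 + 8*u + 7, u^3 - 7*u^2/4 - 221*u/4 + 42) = u + 7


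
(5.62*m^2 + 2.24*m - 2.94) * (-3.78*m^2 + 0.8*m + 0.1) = -21.2436*m^4 - 3.9712*m^3 + 13.4672*m^2 - 2.128*m - 0.294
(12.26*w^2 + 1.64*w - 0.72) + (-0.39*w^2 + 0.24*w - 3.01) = 11.87*w^2 + 1.88*w - 3.73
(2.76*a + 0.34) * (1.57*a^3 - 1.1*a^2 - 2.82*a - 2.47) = 4.3332*a^4 - 2.5022*a^3 - 8.1572*a^2 - 7.776*a - 0.8398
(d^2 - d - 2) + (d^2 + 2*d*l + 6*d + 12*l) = 2*d^2 + 2*d*l + 5*d + 12*l - 2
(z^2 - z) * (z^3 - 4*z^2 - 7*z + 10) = z^5 - 5*z^4 - 3*z^3 + 17*z^2 - 10*z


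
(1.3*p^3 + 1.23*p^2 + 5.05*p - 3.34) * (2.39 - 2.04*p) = -2.652*p^4 + 0.5978*p^3 - 7.3623*p^2 + 18.8831*p - 7.9826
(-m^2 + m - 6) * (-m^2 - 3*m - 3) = m^4 + 2*m^3 + 6*m^2 + 15*m + 18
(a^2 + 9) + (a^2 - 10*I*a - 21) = 2*a^2 - 10*I*a - 12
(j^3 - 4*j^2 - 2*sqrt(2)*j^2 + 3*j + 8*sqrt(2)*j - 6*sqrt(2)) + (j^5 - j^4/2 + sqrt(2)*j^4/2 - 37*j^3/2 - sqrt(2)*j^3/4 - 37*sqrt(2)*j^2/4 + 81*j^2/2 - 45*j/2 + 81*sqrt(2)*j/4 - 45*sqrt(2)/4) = j^5 - j^4/2 + sqrt(2)*j^4/2 - 35*j^3/2 - sqrt(2)*j^3/4 - 45*sqrt(2)*j^2/4 + 73*j^2/2 - 39*j/2 + 113*sqrt(2)*j/4 - 69*sqrt(2)/4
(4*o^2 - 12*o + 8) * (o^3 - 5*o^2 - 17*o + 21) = 4*o^5 - 32*o^4 + 248*o^2 - 388*o + 168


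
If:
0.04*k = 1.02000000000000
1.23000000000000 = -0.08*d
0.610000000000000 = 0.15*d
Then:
No Solution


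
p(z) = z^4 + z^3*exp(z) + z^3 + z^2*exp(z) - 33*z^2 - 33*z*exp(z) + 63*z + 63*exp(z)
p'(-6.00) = -296.64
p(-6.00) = -485.80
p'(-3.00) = 186.57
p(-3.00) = -424.83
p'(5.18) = 20922.85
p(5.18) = 10584.87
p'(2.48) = -105.11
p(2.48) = 36.97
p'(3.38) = 308.62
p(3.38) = 49.09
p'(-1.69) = 180.22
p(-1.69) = -175.84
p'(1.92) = -76.85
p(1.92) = 90.94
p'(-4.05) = 116.48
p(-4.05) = -591.27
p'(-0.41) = 119.03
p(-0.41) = 19.44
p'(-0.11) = 100.26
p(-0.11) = 52.37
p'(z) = z^3*exp(z) + 4*z^3 + 4*z^2*exp(z) + 3*z^2 - 31*z*exp(z) - 66*z + 30*exp(z) + 63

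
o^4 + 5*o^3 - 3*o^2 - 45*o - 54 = (o - 3)*(o + 2)*(o + 3)^2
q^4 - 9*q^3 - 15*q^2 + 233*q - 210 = (q - 7)*(q - 6)*(q - 1)*(q + 5)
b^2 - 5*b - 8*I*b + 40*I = (b - 5)*(b - 8*I)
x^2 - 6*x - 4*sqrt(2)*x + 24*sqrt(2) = (x - 6)*(x - 4*sqrt(2))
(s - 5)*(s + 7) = s^2 + 2*s - 35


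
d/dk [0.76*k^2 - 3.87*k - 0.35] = 1.52*k - 3.87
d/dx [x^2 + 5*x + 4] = 2*x + 5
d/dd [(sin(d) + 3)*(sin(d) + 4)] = (2*sin(d) + 7)*cos(d)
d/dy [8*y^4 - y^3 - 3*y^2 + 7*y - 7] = 32*y^3 - 3*y^2 - 6*y + 7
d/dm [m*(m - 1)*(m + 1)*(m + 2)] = 4*m^3 + 6*m^2 - 2*m - 2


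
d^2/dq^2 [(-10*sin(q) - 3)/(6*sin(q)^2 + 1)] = 2*(180*sin(q)^5 + 216*sin(q)^4 - 540*sin(q)^3 - 360*sin(q)^2 + 185*sin(q) + 18)/(6*sin(q)^2 + 1)^3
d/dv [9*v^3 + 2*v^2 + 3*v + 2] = 27*v^2 + 4*v + 3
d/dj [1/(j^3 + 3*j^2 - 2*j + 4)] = (-3*j^2 - 6*j + 2)/(j^3 + 3*j^2 - 2*j + 4)^2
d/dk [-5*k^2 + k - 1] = 1 - 10*k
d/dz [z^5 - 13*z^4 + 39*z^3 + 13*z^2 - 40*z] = 5*z^4 - 52*z^3 + 117*z^2 + 26*z - 40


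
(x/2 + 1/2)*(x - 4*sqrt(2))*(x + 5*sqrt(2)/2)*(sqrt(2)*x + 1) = sqrt(2)*x^4/2 - x^3 + sqrt(2)*x^3/2 - 43*sqrt(2)*x^2/4 - x^2 - 43*sqrt(2)*x/4 - 10*x - 10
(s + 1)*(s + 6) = s^2 + 7*s + 6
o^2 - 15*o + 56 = (o - 8)*(o - 7)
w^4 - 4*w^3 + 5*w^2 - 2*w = w*(w - 2)*(w - 1)^2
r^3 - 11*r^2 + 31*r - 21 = (r - 7)*(r - 3)*(r - 1)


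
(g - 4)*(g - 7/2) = g^2 - 15*g/2 + 14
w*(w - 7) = w^2 - 7*w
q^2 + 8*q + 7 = (q + 1)*(q + 7)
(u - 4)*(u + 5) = u^2 + u - 20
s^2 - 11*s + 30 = (s - 6)*(s - 5)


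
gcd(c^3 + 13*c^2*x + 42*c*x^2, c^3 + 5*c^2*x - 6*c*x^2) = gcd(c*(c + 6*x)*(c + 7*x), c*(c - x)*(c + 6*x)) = c^2 + 6*c*x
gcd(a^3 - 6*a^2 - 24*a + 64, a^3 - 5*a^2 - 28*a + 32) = a^2 - 4*a - 32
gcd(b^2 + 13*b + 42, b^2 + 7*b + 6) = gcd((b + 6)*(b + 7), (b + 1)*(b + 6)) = b + 6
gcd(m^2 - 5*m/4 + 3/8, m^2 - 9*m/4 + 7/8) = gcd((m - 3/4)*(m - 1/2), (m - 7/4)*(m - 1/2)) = m - 1/2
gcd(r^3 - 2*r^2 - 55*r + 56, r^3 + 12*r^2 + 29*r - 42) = r^2 + 6*r - 7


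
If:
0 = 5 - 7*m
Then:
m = 5/7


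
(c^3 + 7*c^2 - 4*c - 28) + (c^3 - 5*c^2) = 2*c^3 + 2*c^2 - 4*c - 28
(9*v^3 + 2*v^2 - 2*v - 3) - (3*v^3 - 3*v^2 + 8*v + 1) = 6*v^3 + 5*v^2 - 10*v - 4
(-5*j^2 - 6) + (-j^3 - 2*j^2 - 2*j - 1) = -j^3 - 7*j^2 - 2*j - 7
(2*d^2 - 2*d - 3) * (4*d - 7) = 8*d^3 - 22*d^2 + 2*d + 21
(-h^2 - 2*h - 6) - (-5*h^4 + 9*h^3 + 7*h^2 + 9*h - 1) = 5*h^4 - 9*h^3 - 8*h^2 - 11*h - 5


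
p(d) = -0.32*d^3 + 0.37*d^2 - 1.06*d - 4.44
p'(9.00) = -72.16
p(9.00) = -217.29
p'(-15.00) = -228.16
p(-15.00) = 1174.71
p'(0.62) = -0.97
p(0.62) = -5.03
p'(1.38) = -1.87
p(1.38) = -6.04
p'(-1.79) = -5.46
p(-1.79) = 0.48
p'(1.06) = -1.35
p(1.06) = -5.53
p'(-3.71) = -17.02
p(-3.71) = 20.93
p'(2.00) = -3.42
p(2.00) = -7.64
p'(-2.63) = -9.65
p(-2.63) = 6.73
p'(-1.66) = -4.93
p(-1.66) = -0.20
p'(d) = -0.96*d^2 + 0.74*d - 1.06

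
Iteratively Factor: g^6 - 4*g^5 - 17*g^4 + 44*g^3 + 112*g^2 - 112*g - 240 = (g + 2)*(g^5 - 6*g^4 - 5*g^3 + 54*g^2 + 4*g - 120) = (g + 2)^2*(g^4 - 8*g^3 + 11*g^2 + 32*g - 60) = (g - 5)*(g + 2)^2*(g^3 - 3*g^2 - 4*g + 12) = (g - 5)*(g + 2)^3*(g^2 - 5*g + 6) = (g - 5)*(g - 3)*(g + 2)^3*(g - 2)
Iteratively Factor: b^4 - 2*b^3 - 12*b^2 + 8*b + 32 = (b + 2)*(b^3 - 4*b^2 - 4*b + 16) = (b - 2)*(b + 2)*(b^2 - 2*b - 8) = (b - 2)*(b + 2)^2*(b - 4)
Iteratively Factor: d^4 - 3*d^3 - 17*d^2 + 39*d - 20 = (d - 1)*(d^3 - 2*d^2 - 19*d + 20) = (d - 1)^2*(d^2 - d - 20) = (d - 5)*(d - 1)^2*(d + 4)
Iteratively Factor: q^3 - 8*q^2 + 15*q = (q - 5)*(q^2 - 3*q) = (q - 5)*(q - 3)*(q)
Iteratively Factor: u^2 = (u)*(u)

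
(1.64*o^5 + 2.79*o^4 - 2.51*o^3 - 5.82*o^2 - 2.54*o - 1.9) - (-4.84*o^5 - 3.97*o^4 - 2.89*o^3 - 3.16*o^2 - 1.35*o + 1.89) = 6.48*o^5 + 6.76*o^4 + 0.38*o^3 - 2.66*o^2 - 1.19*o - 3.79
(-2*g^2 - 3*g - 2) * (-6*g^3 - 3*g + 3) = 12*g^5 + 18*g^4 + 18*g^3 + 3*g^2 - 3*g - 6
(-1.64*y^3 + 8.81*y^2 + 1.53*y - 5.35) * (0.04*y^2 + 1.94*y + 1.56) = -0.0656*y^5 - 2.8292*y^4 + 14.5942*y^3 + 16.4978*y^2 - 7.9922*y - 8.346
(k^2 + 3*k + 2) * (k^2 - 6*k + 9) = k^4 - 3*k^3 - 7*k^2 + 15*k + 18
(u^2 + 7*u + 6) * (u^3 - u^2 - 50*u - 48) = u^5 + 6*u^4 - 51*u^3 - 404*u^2 - 636*u - 288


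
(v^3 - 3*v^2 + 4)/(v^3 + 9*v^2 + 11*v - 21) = (v^3 - 3*v^2 + 4)/(v^3 + 9*v^2 + 11*v - 21)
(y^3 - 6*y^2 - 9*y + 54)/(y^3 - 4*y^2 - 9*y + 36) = (y - 6)/(y - 4)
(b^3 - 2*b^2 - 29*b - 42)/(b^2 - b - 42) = (b^2 + 5*b + 6)/(b + 6)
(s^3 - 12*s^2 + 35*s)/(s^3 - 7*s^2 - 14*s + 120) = s*(s - 7)/(s^2 - 2*s - 24)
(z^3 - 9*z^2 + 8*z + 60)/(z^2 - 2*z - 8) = (z^2 - 11*z + 30)/(z - 4)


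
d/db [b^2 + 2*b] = 2*b + 2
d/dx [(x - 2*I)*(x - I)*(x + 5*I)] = 3*x^2 + 4*I*x + 13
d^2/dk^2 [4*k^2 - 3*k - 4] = 8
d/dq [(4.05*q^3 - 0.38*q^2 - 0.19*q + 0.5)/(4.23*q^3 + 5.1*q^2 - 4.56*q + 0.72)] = (22.2624*q^4 - 35.3286*q^3 + 5.1048*q^2 - 5.6472*q + 2.1432)/(17.8929*q^6 + 43.146*q^5 - 12.5676*q^4 - 40.4208*q^3 + 28.1376*q^2 - 6.5664*q + 0.5184)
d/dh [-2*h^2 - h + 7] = -4*h - 1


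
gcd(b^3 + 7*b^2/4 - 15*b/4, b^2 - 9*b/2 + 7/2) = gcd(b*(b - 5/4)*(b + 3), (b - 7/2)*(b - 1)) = 1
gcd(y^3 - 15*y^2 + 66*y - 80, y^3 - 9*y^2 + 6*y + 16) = y^2 - 10*y + 16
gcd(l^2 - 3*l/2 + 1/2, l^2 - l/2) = l - 1/2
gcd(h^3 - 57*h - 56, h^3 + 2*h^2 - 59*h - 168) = h^2 - h - 56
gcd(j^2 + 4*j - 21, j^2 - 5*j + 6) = j - 3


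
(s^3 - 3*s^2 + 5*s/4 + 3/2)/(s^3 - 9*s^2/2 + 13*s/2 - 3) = (s + 1/2)/(s - 1)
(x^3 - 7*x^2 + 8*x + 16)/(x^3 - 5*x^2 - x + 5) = (x^2 - 8*x + 16)/(x^2 - 6*x + 5)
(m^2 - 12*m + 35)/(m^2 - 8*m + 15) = (m - 7)/(m - 3)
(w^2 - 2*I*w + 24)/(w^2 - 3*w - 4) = (-w^2 + 2*I*w - 24)/(-w^2 + 3*w + 4)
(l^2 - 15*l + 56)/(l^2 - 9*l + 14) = (l - 8)/(l - 2)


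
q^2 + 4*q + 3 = (q + 1)*(q + 3)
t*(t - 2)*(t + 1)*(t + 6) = t^4 + 5*t^3 - 8*t^2 - 12*t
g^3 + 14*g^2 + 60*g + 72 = (g + 2)*(g + 6)^2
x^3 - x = x*(x - 1)*(x + 1)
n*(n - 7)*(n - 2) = n^3 - 9*n^2 + 14*n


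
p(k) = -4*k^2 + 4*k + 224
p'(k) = 4 - 8*k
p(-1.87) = 202.53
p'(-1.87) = 18.96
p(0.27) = 224.79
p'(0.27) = 1.84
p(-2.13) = 197.33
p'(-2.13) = 21.04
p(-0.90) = 217.16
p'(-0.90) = 11.20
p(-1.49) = 209.16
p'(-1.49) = 15.92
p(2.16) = 213.98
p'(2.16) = -13.28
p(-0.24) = 222.81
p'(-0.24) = 5.92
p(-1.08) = 215.01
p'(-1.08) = 12.64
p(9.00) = -64.00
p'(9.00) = -68.00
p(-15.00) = -736.00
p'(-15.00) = 124.00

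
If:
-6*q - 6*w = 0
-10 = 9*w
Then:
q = 10/9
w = -10/9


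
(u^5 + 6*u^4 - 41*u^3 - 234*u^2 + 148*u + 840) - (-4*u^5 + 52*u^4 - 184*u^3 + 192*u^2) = 5*u^5 - 46*u^4 + 143*u^3 - 426*u^2 + 148*u + 840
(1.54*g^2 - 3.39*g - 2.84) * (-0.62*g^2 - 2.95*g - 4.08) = -0.9548*g^4 - 2.4412*g^3 + 5.4781*g^2 + 22.2092*g + 11.5872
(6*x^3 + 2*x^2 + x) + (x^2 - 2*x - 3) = 6*x^3 + 3*x^2 - x - 3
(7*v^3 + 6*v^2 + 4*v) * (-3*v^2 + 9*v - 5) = -21*v^5 + 45*v^4 + 7*v^3 + 6*v^2 - 20*v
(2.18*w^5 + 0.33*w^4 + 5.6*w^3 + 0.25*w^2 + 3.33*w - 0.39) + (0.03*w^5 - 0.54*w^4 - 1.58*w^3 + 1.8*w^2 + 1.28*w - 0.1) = 2.21*w^5 - 0.21*w^4 + 4.02*w^3 + 2.05*w^2 + 4.61*w - 0.49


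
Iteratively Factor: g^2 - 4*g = (g - 4)*(g)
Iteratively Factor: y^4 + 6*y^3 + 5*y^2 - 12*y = (y + 3)*(y^3 + 3*y^2 - 4*y) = y*(y + 3)*(y^2 + 3*y - 4) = y*(y + 3)*(y + 4)*(y - 1)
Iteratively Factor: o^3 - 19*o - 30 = (o + 3)*(o^2 - 3*o - 10) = (o - 5)*(o + 3)*(o + 2)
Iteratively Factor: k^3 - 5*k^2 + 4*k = (k - 1)*(k^2 - 4*k) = (k - 4)*(k - 1)*(k)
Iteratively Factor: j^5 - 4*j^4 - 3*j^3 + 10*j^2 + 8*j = (j)*(j^4 - 4*j^3 - 3*j^2 + 10*j + 8) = j*(j - 2)*(j^3 - 2*j^2 - 7*j - 4) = j*(j - 4)*(j - 2)*(j^2 + 2*j + 1) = j*(j - 4)*(j - 2)*(j + 1)*(j + 1)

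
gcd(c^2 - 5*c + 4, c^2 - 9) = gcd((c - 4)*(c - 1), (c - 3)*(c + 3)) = 1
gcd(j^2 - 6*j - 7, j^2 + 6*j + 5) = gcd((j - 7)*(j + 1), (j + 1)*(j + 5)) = j + 1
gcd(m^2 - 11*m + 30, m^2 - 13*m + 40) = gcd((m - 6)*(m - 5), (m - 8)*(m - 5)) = m - 5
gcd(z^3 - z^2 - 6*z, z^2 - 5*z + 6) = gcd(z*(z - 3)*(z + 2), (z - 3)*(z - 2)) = z - 3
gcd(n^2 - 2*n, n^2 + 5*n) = n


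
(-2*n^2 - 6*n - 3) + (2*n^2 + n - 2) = -5*n - 5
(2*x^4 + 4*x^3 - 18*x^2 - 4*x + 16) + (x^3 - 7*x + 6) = 2*x^4 + 5*x^3 - 18*x^2 - 11*x + 22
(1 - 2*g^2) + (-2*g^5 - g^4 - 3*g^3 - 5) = -2*g^5 - g^4 - 3*g^3 - 2*g^2 - 4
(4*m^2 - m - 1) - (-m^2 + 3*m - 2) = 5*m^2 - 4*m + 1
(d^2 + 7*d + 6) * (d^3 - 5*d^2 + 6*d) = d^5 + 2*d^4 - 23*d^3 + 12*d^2 + 36*d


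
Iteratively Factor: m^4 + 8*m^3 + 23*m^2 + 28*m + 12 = (m + 2)*(m^3 + 6*m^2 + 11*m + 6) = (m + 2)^2*(m^2 + 4*m + 3) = (m + 1)*(m + 2)^2*(m + 3)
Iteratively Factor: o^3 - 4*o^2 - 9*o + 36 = (o + 3)*(o^2 - 7*o + 12) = (o - 3)*(o + 3)*(o - 4)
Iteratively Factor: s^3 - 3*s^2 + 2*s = (s - 2)*(s^2 - s) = (s - 2)*(s - 1)*(s)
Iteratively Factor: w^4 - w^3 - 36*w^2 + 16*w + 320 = (w + 4)*(w^3 - 5*w^2 - 16*w + 80) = (w - 5)*(w + 4)*(w^2 - 16) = (w - 5)*(w + 4)^2*(w - 4)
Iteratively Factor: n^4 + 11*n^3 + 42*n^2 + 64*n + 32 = (n + 1)*(n^3 + 10*n^2 + 32*n + 32) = (n + 1)*(n + 4)*(n^2 + 6*n + 8) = (n + 1)*(n + 2)*(n + 4)*(n + 4)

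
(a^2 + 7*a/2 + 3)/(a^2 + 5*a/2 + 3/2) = (a + 2)/(a + 1)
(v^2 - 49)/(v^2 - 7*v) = (v + 7)/v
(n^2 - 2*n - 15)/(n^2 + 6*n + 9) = (n - 5)/(n + 3)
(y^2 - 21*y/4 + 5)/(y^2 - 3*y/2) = (4*y^2 - 21*y + 20)/(2*y*(2*y - 3))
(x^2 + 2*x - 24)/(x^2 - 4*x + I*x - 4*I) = (x + 6)/(x + I)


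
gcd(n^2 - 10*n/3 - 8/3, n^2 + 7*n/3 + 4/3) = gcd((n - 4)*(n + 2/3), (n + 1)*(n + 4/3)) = 1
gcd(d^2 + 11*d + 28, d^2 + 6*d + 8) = d + 4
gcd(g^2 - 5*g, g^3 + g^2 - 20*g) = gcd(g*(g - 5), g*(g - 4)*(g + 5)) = g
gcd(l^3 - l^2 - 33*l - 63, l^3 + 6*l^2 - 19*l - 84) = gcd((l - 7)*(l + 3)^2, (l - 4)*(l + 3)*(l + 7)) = l + 3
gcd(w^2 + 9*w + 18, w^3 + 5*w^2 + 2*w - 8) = 1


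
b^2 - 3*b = b*(b - 3)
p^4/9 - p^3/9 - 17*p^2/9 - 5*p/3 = p*(p/3 + 1/3)*(p/3 + 1)*(p - 5)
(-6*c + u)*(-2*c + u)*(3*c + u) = 36*c^3 - 12*c^2*u - 5*c*u^2 + u^3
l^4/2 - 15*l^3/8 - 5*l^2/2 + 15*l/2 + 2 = (l/2 + 1)*(l - 4)*(l - 2)*(l + 1/4)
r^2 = r^2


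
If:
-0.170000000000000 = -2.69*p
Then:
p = 0.06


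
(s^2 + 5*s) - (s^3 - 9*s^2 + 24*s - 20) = -s^3 + 10*s^2 - 19*s + 20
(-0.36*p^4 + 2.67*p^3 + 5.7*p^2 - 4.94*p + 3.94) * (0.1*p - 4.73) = -0.036*p^5 + 1.9698*p^4 - 12.0591*p^3 - 27.455*p^2 + 23.7602*p - 18.6362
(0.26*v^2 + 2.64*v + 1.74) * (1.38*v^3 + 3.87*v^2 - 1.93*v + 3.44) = 0.3588*v^5 + 4.6494*v^4 + 12.1162*v^3 + 2.533*v^2 + 5.7234*v + 5.9856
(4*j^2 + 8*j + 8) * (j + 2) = 4*j^3 + 16*j^2 + 24*j + 16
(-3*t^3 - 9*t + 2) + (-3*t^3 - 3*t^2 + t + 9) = -6*t^3 - 3*t^2 - 8*t + 11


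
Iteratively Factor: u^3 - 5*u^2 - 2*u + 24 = (u - 3)*(u^2 - 2*u - 8) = (u - 4)*(u - 3)*(u + 2)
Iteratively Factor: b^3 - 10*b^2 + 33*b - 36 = (b - 3)*(b^2 - 7*b + 12) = (b - 3)^2*(b - 4)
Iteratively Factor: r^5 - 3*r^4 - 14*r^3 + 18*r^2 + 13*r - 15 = (r - 5)*(r^4 + 2*r^3 - 4*r^2 - 2*r + 3) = (r - 5)*(r - 1)*(r^3 + 3*r^2 - r - 3) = (r - 5)*(r - 1)*(r + 1)*(r^2 + 2*r - 3) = (r - 5)*(r - 1)^2*(r + 1)*(r + 3)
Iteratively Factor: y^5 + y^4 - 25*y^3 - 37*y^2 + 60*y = (y - 5)*(y^4 + 6*y^3 + 5*y^2 - 12*y) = (y - 5)*(y + 3)*(y^3 + 3*y^2 - 4*y) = (y - 5)*(y - 1)*(y + 3)*(y^2 + 4*y) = (y - 5)*(y - 1)*(y + 3)*(y + 4)*(y)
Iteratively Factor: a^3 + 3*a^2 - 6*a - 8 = (a + 1)*(a^2 + 2*a - 8) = (a + 1)*(a + 4)*(a - 2)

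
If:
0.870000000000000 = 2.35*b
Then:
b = 0.37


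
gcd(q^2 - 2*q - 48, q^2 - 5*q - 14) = 1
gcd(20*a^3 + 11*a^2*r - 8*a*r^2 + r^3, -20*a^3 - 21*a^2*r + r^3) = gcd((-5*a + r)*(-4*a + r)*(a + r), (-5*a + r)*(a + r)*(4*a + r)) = -5*a^2 - 4*a*r + r^2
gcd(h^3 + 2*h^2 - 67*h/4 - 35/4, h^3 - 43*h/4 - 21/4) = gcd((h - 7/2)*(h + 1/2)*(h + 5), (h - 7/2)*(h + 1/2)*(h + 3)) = h^2 - 3*h - 7/4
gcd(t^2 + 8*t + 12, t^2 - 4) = t + 2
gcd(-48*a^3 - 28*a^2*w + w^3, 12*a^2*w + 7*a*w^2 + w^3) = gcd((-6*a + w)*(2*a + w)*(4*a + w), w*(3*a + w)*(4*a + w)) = 4*a + w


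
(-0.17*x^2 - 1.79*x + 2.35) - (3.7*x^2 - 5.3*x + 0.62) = -3.87*x^2 + 3.51*x + 1.73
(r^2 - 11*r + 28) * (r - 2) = r^3 - 13*r^2 + 50*r - 56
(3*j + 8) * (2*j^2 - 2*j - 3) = 6*j^3 + 10*j^2 - 25*j - 24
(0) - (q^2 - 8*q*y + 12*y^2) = -q^2 + 8*q*y - 12*y^2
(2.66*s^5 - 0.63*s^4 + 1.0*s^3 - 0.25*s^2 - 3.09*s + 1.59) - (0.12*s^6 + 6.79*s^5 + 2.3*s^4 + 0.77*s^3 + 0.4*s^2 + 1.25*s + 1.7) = -0.12*s^6 - 4.13*s^5 - 2.93*s^4 + 0.23*s^3 - 0.65*s^2 - 4.34*s - 0.11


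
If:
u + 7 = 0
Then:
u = -7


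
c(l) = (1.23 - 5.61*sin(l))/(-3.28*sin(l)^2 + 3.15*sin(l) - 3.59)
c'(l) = (1.23 - 5.61*sin(l))*(6.56*sin(l)*cos(l) - 3.15*cos(l))/(-3.28*sin(l)^2 + 3.15*sin(l) - 3.59)^2 - 5.61*cos(l)/(-3.28*sin(l)^2 + 3.15*sin(l) - 3.59) = (-18.4008*sin(l)^2 + 8.0688*sin(l) + 16.2654)*cos(l)/(10.7584*sin(l)^4 - 20.664*sin(l)^3 + 33.4729*sin(l)^2 - 22.617*sin(l) + 12.8881)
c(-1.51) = -0.68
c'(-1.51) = -0.01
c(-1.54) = -0.68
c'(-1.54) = -0.00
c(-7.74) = -0.68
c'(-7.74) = -0.01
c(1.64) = 1.18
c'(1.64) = -0.03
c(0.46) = 0.44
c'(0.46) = 1.80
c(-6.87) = -0.68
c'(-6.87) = 0.13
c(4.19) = -0.69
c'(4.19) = 0.03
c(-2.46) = -0.69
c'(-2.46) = -0.06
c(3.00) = -0.14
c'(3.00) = -1.64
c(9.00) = 0.38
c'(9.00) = -1.85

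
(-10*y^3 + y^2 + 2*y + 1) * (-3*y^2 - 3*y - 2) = 30*y^5 + 27*y^4 + 11*y^3 - 11*y^2 - 7*y - 2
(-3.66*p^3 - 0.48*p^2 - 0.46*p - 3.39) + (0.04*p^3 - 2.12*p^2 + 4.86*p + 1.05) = -3.62*p^3 - 2.6*p^2 + 4.4*p - 2.34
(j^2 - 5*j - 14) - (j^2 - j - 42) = 28 - 4*j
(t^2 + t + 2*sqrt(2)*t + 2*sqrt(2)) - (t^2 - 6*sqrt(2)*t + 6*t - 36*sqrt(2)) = -5*t + 8*sqrt(2)*t + 38*sqrt(2)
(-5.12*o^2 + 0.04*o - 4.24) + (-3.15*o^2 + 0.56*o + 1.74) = -8.27*o^2 + 0.6*o - 2.5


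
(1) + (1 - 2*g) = 2 - 2*g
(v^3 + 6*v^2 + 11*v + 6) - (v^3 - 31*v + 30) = 6*v^2 + 42*v - 24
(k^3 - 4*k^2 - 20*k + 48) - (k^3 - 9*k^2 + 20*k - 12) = 5*k^2 - 40*k + 60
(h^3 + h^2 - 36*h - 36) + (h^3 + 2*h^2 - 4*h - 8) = 2*h^3 + 3*h^2 - 40*h - 44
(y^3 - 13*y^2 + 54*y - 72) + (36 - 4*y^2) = y^3 - 17*y^2 + 54*y - 36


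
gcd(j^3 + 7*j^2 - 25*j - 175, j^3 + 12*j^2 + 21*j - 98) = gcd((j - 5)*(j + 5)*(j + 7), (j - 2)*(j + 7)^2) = j + 7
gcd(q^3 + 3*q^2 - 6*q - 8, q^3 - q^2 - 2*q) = q^2 - q - 2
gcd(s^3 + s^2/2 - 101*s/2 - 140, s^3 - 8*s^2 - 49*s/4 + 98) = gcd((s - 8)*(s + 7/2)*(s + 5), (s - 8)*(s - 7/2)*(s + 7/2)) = s^2 - 9*s/2 - 28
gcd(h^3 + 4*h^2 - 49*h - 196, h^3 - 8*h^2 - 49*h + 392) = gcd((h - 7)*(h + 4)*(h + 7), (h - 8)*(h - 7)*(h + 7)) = h^2 - 49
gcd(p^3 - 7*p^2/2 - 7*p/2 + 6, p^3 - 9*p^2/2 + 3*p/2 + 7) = 1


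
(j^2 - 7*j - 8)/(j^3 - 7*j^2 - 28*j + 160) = (j + 1)/(j^2 + j - 20)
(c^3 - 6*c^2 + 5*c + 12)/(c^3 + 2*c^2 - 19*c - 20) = (c - 3)/(c + 5)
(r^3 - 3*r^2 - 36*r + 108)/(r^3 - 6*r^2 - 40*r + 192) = (r^2 - 9*r + 18)/(r^2 - 12*r + 32)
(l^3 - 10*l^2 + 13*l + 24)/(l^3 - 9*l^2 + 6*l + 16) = (l - 3)/(l - 2)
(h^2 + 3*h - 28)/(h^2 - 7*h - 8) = (-h^2 - 3*h + 28)/(-h^2 + 7*h + 8)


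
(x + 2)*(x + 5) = x^2 + 7*x + 10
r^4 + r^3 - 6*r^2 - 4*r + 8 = (r - 2)*(r - 1)*(r + 2)^2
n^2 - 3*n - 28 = (n - 7)*(n + 4)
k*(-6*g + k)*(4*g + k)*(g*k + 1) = -24*g^3*k^2 - 2*g^2*k^3 - 24*g^2*k + g*k^4 - 2*g*k^2 + k^3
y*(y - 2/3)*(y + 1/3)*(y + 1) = y^4 + 2*y^3/3 - 5*y^2/9 - 2*y/9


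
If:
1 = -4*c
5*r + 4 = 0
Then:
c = -1/4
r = -4/5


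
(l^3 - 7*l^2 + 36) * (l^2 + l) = l^5 - 6*l^4 - 7*l^3 + 36*l^2 + 36*l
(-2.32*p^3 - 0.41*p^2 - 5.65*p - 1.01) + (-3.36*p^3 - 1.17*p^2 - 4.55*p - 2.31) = -5.68*p^3 - 1.58*p^2 - 10.2*p - 3.32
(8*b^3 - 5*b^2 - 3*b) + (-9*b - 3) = 8*b^3 - 5*b^2 - 12*b - 3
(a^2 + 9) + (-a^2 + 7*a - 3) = 7*a + 6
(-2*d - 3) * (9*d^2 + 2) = -18*d^3 - 27*d^2 - 4*d - 6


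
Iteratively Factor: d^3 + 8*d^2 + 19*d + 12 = (d + 1)*(d^2 + 7*d + 12) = (d + 1)*(d + 3)*(d + 4)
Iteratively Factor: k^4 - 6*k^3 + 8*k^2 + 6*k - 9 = (k + 1)*(k^3 - 7*k^2 + 15*k - 9) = (k - 3)*(k + 1)*(k^2 - 4*k + 3) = (k - 3)^2*(k + 1)*(k - 1)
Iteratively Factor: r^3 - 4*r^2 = (r - 4)*(r^2) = r*(r - 4)*(r)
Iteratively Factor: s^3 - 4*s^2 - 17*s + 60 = (s - 3)*(s^2 - s - 20) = (s - 5)*(s - 3)*(s + 4)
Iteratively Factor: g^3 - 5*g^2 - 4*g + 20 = (g - 5)*(g^2 - 4) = (g - 5)*(g + 2)*(g - 2)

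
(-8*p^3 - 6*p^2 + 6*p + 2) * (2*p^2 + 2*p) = -16*p^5 - 28*p^4 + 16*p^2 + 4*p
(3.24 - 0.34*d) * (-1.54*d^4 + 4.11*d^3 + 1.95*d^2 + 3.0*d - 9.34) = 0.5236*d^5 - 6.387*d^4 + 12.6534*d^3 + 5.298*d^2 + 12.8956*d - 30.2616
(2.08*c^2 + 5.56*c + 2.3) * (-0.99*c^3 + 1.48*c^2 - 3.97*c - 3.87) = -2.0592*c^5 - 2.426*c^4 - 2.3058*c^3 - 26.7188*c^2 - 30.6482*c - 8.901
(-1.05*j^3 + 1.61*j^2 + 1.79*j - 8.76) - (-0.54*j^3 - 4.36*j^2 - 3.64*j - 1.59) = -0.51*j^3 + 5.97*j^2 + 5.43*j - 7.17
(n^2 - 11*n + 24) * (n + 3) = n^3 - 8*n^2 - 9*n + 72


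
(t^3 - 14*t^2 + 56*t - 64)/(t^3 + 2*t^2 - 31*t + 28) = (t^2 - 10*t + 16)/(t^2 + 6*t - 7)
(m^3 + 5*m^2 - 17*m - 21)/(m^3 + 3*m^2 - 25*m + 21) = (m + 1)/(m - 1)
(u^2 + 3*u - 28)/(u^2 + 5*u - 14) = (u - 4)/(u - 2)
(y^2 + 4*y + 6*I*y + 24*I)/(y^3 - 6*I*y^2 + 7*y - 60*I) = (y^2 + y*(4 + 6*I) + 24*I)/(y^3 - 6*I*y^2 + 7*y - 60*I)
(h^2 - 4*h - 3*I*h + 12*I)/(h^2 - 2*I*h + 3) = (h - 4)/(h + I)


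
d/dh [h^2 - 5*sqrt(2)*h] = 2*h - 5*sqrt(2)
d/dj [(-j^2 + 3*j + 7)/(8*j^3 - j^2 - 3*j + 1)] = 2*(4*j^4 - 24*j^3 - 81*j^2 + 6*j + 12)/(64*j^6 - 16*j^5 - 47*j^4 + 22*j^3 + 7*j^2 - 6*j + 1)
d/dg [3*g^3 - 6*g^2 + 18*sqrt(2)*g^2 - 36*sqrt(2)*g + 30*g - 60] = 9*g^2 - 12*g + 36*sqrt(2)*g - 36*sqrt(2) + 30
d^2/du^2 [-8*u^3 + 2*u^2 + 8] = 4 - 48*u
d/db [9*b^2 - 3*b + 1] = 18*b - 3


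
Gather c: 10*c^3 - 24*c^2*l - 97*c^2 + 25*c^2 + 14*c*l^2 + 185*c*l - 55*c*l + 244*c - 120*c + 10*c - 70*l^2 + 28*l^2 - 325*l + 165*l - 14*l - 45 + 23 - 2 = 10*c^3 + c^2*(-24*l - 72) + c*(14*l^2 + 130*l + 134) - 42*l^2 - 174*l - 24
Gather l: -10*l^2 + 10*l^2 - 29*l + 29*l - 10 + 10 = 0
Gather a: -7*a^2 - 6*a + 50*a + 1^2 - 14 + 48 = -7*a^2 + 44*a + 35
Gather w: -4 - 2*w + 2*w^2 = 2*w^2 - 2*w - 4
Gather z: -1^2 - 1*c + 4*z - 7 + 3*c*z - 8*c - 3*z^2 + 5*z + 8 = -9*c - 3*z^2 + z*(3*c + 9)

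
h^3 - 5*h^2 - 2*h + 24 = (h - 4)*(h - 3)*(h + 2)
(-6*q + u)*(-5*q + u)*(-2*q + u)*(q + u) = -60*q^4 - 8*q^3*u + 39*q^2*u^2 - 12*q*u^3 + u^4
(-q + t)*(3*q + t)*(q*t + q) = -3*q^3*t - 3*q^3 + 2*q^2*t^2 + 2*q^2*t + q*t^3 + q*t^2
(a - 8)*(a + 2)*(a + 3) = a^3 - 3*a^2 - 34*a - 48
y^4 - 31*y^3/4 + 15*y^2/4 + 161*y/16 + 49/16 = (y - 7)*(y - 7/4)*(y + 1/2)^2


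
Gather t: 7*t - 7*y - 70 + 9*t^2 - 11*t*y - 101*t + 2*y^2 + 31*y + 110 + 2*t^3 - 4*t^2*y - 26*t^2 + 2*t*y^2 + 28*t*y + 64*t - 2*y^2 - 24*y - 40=2*t^3 + t^2*(-4*y - 17) + t*(2*y^2 + 17*y - 30)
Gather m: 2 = 2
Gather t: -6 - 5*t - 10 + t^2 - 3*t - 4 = t^2 - 8*t - 20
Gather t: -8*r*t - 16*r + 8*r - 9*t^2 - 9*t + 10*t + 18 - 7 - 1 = -8*r - 9*t^2 + t*(1 - 8*r) + 10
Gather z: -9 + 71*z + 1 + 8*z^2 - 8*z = 8*z^2 + 63*z - 8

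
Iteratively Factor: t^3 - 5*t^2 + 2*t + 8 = (t + 1)*(t^2 - 6*t + 8) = (t - 2)*(t + 1)*(t - 4)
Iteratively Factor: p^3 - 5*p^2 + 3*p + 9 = (p + 1)*(p^2 - 6*p + 9) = (p - 3)*(p + 1)*(p - 3)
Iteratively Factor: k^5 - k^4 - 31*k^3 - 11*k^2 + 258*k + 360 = (k + 2)*(k^4 - 3*k^3 - 25*k^2 + 39*k + 180) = (k + 2)*(k + 3)*(k^3 - 6*k^2 - 7*k + 60) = (k - 5)*(k + 2)*(k + 3)*(k^2 - k - 12) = (k - 5)*(k - 4)*(k + 2)*(k + 3)*(k + 3)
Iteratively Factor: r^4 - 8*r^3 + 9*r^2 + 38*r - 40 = (r - 5)*(r^3 - 3*r^2 - 6*r + 8) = (r - 5)*(r - 1)*(r^2 - 2*r - 8) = (r - 5)*(r - 1)*(r + 2)*(r - 4)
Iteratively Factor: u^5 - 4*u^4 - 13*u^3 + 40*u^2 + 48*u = (u - 4)*(u^4 - 13*u^2 - 12*u) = u*(u - 4)*(u^3 - 13*u - 12) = u*(u - 4)^2*(u^2 + 4*u + 3) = u*(u - 4)^2*(u + 3)*(u + 1)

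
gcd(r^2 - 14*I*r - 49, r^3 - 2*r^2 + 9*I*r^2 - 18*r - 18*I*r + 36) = 1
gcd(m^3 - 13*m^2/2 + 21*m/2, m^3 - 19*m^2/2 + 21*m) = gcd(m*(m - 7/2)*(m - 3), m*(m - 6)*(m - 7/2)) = m^2 - 7*m/2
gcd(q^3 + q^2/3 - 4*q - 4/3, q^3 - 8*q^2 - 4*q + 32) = q^2 - 4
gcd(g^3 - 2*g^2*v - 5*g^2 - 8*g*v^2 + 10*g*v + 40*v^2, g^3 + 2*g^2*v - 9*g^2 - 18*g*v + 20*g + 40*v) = g^2 + 2*g*v - 5*g - 10*v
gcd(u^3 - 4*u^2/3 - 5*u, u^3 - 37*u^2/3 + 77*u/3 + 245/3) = u + 5/3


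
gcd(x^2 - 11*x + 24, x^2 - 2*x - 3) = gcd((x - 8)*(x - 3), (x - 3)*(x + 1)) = x - 3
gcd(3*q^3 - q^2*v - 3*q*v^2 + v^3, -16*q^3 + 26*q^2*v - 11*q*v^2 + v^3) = q - v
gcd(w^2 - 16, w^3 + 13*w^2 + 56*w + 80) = w + 4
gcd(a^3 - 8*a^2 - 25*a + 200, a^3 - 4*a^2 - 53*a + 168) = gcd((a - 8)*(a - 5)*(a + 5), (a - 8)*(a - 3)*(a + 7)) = a - 8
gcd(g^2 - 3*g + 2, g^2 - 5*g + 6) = g - 2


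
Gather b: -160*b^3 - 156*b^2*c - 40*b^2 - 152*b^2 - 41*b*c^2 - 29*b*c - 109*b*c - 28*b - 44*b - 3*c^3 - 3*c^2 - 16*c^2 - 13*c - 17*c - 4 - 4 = -160*b^3 + b^2*(-156*c - 192) + b*(-41*c^2 - 138*c - 72) - 3*c^3 - 19*c^2 - 30*c - 8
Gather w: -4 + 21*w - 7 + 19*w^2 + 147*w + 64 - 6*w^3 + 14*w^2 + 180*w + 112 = -6*w^3 + 33*w^2 + 348*w + 165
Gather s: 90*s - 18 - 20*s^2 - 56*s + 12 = -20*s^2 + 34*s - 6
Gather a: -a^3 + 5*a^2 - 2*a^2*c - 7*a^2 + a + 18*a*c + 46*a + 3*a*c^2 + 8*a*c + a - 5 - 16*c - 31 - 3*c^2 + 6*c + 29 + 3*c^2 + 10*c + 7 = -a^3 + a^2*(-2*c - 2) + a*(3*c^2 + 26*c + 48)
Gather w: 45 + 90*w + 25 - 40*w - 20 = 50*w + 50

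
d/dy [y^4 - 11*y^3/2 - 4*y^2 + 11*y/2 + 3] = 4*y^3 - 33*y^2/2 - 8*y + 11/2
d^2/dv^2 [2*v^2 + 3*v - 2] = 4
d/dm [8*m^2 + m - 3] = 16*m + 1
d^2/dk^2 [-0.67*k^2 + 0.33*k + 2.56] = -1.34000000000000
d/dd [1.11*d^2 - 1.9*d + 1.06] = 2.22*d - 1.9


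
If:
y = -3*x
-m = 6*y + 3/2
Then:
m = -6*y - 3/2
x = -y/3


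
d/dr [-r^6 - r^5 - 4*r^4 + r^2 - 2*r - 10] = -6*r^5 - 5*r^4 - 16*r^3 + 2*r - 2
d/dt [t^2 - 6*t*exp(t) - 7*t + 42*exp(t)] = -6*t*exp(t) + 2*t + 36*exp(t) - 7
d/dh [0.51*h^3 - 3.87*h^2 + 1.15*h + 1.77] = 1.53*h^2 - 7.74*h + 1.15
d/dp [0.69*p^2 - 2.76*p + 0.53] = 1.38*p - 2.76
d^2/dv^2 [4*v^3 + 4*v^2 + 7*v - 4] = 24*v + 8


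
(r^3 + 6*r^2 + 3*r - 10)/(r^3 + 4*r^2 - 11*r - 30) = (r - 1)/(r - 3)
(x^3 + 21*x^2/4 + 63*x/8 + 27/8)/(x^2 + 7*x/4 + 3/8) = (4*x^2 + 15*x + 9)/(4*x + 1)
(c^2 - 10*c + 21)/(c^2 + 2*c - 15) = (c - 7)/(c + 5)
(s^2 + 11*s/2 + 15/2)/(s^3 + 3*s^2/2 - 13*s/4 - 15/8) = 4*(s + 3)/(4*s^2 - 4*s - 3)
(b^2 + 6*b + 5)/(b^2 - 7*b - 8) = (b + 5)/(b - 8)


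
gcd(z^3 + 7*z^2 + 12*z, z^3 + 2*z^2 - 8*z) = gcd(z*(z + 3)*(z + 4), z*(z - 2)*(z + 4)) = z^2 + 4*z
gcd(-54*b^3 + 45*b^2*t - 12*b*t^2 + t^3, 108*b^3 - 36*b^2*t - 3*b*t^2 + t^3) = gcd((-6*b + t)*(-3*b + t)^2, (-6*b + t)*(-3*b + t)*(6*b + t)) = 18*b^2 - 9*b*t + t^2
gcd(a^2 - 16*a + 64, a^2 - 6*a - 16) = a - 8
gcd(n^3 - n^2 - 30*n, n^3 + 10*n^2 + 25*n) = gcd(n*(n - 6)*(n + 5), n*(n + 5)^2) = n^2 + 5*n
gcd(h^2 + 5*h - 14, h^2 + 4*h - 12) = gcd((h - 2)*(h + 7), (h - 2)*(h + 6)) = h - 2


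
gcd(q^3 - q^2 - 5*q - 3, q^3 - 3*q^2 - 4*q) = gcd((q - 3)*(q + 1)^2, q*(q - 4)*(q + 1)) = q + 1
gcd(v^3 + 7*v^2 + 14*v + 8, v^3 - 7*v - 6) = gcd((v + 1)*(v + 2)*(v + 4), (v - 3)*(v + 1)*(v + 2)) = v^2 + 3*v + 2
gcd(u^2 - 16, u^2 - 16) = u^2 - 16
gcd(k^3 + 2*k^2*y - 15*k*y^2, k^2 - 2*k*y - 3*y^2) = -k + 3*y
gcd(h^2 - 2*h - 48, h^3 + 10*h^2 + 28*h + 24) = h + 6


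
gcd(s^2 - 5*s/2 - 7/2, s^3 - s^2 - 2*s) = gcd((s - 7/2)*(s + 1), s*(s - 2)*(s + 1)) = s + 1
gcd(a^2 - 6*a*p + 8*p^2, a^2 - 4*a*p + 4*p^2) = -a + 2*p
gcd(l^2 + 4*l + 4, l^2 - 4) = l + 2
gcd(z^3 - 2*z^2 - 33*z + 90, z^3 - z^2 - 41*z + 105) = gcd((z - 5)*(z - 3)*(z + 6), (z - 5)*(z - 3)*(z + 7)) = z^2 - 8*z + 15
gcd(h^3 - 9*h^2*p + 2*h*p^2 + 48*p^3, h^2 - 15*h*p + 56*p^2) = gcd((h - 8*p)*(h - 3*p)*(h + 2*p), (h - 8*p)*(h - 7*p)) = -h + 8*p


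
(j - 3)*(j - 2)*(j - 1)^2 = j^4 - 7*j^3 + 17*j^2 - 17*j + 6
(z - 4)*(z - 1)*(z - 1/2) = z^3 - 11*z^2/2 + 13*z/2 - 2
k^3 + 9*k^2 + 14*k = k*(k + 2)*(k + 7)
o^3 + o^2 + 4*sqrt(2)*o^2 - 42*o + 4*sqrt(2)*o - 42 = (o + 1)*(o - 3*sqrt(2))*(o + 7*sqrt(2))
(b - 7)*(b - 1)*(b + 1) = b^3 - 7*b^2 - b + 7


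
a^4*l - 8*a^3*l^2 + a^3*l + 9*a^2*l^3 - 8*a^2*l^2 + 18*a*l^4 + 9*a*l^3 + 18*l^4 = (a - 6*l)*(a - 3*l)*(a + l)*(a*l + l)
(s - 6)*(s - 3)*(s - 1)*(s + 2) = s^4 - 8*s^3 + 7*s^2 + 36*s - 36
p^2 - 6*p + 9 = (p - 3)^2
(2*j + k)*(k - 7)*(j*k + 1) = 2*j^2*k^2 - 14*j^2*k + j*k^3 - 7*j*k^2 + 2*j*k - 14*j + k^2 - 7*k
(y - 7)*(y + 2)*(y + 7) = y^3 + 2*y^2 - 49*y - 98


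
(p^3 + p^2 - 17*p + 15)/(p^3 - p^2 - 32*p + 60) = (p^3 + p^2 - 17*p + 15)/(p^3 - p^2 - 32*p + 60)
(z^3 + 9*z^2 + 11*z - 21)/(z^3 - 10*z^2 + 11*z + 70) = (z^3 + 9*z^2 + 11*z - 21)/(z^3 - 10*z^2 + 11*z + 70)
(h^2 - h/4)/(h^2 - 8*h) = (h - 1/4)/(h - 8)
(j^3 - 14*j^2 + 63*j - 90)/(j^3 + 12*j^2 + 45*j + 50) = (j^3 - 14*j^2 + 63*j - 90)/(j^3 + 12*j^2 + 45*j + 50)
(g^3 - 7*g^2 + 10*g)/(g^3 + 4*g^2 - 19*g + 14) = g*(g - 5)/(g^2 + 6*g - 7)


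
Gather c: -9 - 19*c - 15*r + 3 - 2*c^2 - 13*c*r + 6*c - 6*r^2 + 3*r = -2*c^2 + c*(-13*r - 13) - 6*r^2 - 12*r - 6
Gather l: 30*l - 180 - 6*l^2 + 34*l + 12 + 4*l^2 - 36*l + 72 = -2*l^2 + 28*l - 96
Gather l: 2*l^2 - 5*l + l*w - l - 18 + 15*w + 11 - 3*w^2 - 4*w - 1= 2*l^2 + l*(w - 6) - 3*w^2 + 11*w - 8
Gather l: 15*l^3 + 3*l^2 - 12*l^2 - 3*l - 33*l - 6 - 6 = 15*l^3 - 9*l^2 - 36*l - 12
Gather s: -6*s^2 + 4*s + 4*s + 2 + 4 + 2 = -6*s^2 + 8*s + 8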